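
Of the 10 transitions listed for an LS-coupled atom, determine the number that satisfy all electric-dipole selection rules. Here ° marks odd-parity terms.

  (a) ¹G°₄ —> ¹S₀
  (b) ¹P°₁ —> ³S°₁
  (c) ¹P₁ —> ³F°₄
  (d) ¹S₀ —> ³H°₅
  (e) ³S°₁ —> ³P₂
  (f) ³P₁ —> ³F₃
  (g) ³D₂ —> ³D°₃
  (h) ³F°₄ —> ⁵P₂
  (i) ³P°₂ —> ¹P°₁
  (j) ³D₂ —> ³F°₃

3

(a) forbidden (ΔL, ΔJ fail)
(b) forbidden (parity, ΔS fail)
(c) forbidden (ΔS, ΔL, ΔJ fail)
(d) forbidden (ΔS, ΔL, ΔJ fail)
(e) allowed
(f) forbidden (parity, ΔL, ΔJ fail)
(g) allowed
(h) forbidden (ΔS, ΔL, ΔJ fail)
(i) forbidden (parity, ΔS fail)
(j) allowed
Total allowed: 3 of 10.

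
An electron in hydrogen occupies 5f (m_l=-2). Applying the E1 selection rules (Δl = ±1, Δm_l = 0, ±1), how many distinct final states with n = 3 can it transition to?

E1 requires Δl = ±1, so l_f ∈ {2, 4}; with 0 ≤ l_f ≤ n_f−1 = 2, the allowed l_f values are {2}.
For l_f = 2: m_f ∈ {m_i−1, m_i, m_i+1} ∩ [−2, 2] = {-2, -1} → 2 states.
Total: 2.

2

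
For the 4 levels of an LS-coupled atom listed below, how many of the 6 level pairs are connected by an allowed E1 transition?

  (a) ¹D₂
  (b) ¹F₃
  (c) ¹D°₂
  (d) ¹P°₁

3

(a)–(b): forbidden (parity).
(a)–(c): allowed.
(a)–(d): allowed.
(b)–(c): allowed.
(b)–(d): forbidden (ΔL, ΔJ).
(c)–(d): forbidden (parity).
Allowed pairs: 3 of 6.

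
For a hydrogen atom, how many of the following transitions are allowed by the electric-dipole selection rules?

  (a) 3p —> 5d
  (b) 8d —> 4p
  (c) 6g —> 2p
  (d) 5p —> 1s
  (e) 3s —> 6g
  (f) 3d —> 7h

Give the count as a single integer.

(a) allowed
(b) allowed
(c) forbidden — Δl = -3 (E1 requires Δl = ±1)
(d) allowed
(e) forbidden — Δl = +4 (E1 requires Δl = ±1)
(f) forbidden — Δl = +3 (E1 requires Δl = ±1)
Total allowed: 3 of 6.

3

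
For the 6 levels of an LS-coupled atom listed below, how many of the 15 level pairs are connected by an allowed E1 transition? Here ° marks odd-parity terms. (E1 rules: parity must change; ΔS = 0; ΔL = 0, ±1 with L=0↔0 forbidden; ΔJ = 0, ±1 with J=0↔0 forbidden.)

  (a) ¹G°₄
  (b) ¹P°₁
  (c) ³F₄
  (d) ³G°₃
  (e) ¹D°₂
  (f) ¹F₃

3

(a)–(b): forbidden (parity, ΔL, ΔJ).
(a)–(c): forbidden (ΔS).
(a)–(d): forbidden (parity, ΔS).
(a)–(e): forbidden (parity, ΔL, ΔJ).
(a)–(f): allowed.
(b)–(c): forbidden (ΔS, ΔL, ΔJ).
(b)–(d): forbidden (parity, ΔS, ΔL, ΔJ).
(b)–(e): forbidden (parity).
(b)–(f): forbidden (ΔL, ΔJ).
(c)–(d): allowed.
(c)–(e): forbidden (ΔS, ΔJ).
(c)–(f): forbidden (parity, ΔS).
(d)–(e): forbidden (parity, ΔS, ΔL).
(d)–(f): forbidden (ΔS).
(e)–(f): allowed.
Allowed pairs: 3 of 15.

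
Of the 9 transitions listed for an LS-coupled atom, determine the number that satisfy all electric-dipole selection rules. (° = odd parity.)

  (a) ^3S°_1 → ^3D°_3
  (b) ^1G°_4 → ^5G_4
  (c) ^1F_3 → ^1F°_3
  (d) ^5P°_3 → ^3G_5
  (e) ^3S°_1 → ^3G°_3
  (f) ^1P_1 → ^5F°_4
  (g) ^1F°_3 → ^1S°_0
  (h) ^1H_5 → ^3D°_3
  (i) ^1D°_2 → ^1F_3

2

(a) forbidden (parity, ΔL, ΔJ fail)
(b) forbidden (ΔS fails)
(c) allowed
(d) forbidden (ΔS, ΔL, ΔJ fail)
(e) forbidden (parity, ΔL, ΔJ fail)
(f) forbidden (ΔS, ΔL, ΔJ fail)
(g) forbidden (parity, ΔL, ΔJ fail)
(h) forbidden (ΔS, ΔL, ΔJ fail)
(i) allowed
Total allowed: 2 of 9.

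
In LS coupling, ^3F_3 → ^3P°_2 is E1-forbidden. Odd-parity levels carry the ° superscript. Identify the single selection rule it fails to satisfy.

the ΔL = 0, ±1 rule

Reading off the term symbols: S 1→1, L 3→1, J 3→2, parity even→odd.
Parity must change: even → odd — ok.
ΔS = 0: S: 1 → 1 — ok.
ΔL = 0, ±1 (not L=0↔0): L: 3 → 1, ΔL = -2 — fails.
ΔJ = 0, ±1 (not J=0↔0): J: 3 → 2, ΔJ = -1 — ok.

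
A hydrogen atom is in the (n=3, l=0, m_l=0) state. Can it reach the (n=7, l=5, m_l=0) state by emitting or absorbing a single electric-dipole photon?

forbidden

Initial l = 0, final l = 5, so Δl = +5. E1 requires Δl = ±1: fails.
Δm_l = 0 − (0) = +0. E1 requires Δm_l = 0, ±1: ok.
The transition is electric-dipole forbidden.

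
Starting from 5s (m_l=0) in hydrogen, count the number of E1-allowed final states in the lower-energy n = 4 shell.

E1 requires Δl = ±1, so l_f ∈ {-1, 1}; with 0 ≤ l_f ≤ n_f−1 = 3, the allowed l_f values are {1}.
For l_f = 1: m_f ∈ {m_i−1, m_i, m_i+1} ∩ [−1, 1] = {-1, 0, 1} → 3 states.
Total: 3.

3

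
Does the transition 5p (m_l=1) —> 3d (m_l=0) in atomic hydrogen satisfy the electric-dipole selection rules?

allowed

Initial l = 1, final l = 2, so Δl = +1. E1 requires Δl = ±1: ✓.
Δm_l = 0 − (1) = -1. E1 requires Δm_l = 0, ±1: ✓.
All E1 selection rules are satisfied.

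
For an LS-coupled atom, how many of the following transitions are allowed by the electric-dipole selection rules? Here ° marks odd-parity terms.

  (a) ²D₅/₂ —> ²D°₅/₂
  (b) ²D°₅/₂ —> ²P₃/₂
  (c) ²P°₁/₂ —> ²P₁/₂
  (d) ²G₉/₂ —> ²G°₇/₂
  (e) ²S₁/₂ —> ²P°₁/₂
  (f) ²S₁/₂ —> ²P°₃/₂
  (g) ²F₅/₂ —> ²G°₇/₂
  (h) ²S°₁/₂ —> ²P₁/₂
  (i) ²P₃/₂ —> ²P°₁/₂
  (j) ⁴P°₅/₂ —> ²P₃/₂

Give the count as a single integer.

9

(a) allowed
(b) allowed
(c) allowed
(d) allowed
(e) allowed
(f) allowed
(g) allowed
(h) allowed
(i) allowed
(j) forbidden (ΔS fails)
Total allowed: 9 of 10.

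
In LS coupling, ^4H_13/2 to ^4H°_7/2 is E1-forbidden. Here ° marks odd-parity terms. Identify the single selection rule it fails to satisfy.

Reading off the term symbols: S 3/2→3/2, L 5→5, J 13/2→7/2, parity even→odd.
Parity must change: even → odd — satisfied.
ΔS = 0: S: 3/2 → 3/2 — satisfied.
ΔL = 0, ±1 (not L=0↔0): L: 5 → 5, ΔL = +0 — satisfied.
ΔJ = 0, ±1 (not J=0↔0): J: 13/2 → 7/2, ΔJ = -3 — violated.

the ΔJ = 0, ±1 rule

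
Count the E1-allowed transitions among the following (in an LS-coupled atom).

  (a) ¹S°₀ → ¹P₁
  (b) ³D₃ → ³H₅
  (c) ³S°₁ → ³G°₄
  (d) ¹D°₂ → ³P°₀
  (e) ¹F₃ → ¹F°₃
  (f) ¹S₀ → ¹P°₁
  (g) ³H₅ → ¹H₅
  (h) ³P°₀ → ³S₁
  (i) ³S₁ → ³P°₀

5

(a) allowed
(b) forbidden (parity, ΔL, ΔJ fail)
(c) forbidden (parity, ΔL, ΔJ fail)
(d) forbidden (parity, ΔS, ΔJ fail)
(e) allowed
(f) allowed
(g) forbidden (parity, ΔS fail)
(h) allowed
(i) allowed
Total allowed: 5 of 9.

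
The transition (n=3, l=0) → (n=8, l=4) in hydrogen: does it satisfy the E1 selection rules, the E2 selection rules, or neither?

neither

Δl = 4 − 0 = +4; l_i + l_f = 4.
E1 (Δl = ±1): not satisfied.
E2 (Δl = 0,±2, l_i+l_f ≥ 2): not satisfied.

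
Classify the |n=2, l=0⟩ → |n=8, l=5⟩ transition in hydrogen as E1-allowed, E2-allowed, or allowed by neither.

neither

Δl = 5 − 0 = +5; l_i + l_f = 5.
E1 (Δl = ±1): not satisfied.
E2 (Δl = 0,±2, l_i+l_f ≥ 2): not satisfied.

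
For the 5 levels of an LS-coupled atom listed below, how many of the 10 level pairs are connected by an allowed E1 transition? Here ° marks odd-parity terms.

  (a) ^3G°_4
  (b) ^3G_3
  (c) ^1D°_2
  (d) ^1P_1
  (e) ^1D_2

(a)–(b): allowed.
(a)–(c): forbidden (parity, ΔS, ΔL, ΔJ).
(a)–(d): forbidden (ΔS, ΔL, ΔJ).
(a)–(e): forbidden (ΔS, ΔL, ΔJ).
(b)–(c): forbidden (ΔS, ΔL).
(b)–(d): forbidden (parity, ΔS, ΔL, ΔJ).
(b)–(e): forbidden (parity, ΔS, ΔL).
(c)–(d): allowed.
(c)–(e): allowed.
(d)–(e): forbidden (parity).
Allowed pairs: 3 of 10.

3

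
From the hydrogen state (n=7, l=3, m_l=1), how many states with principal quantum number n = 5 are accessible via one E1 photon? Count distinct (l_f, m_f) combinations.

E1 requires Δl = ±1, so l_f ∈ {2, 4}; with 0 ≤ l_f ≤ n_f−1 = 4, the allowed l_f values are {2, 4}.
For l_f = 2: m_f ∈ {m_i−1, m_i, m_i+1} ∩ [−2, 2] = {0, 1, 2} → 3 states.
For l_f = 4: m_f ∈ {m_i−1, m_i, m_i+1} ∩ [−4, 4] = {0, 1, 2} → 3 states.
Total: 6.

6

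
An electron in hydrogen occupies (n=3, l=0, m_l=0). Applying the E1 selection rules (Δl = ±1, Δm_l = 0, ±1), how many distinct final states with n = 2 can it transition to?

E1 requires Δl = ±1, so l_f ∈ {-1, 1}; with 0 ≤ l_f ≤ n_f−1 = 1, the allowed l_f values are {1}.
For l_f = 1: m_f ∈ {m_i−1, m_i, m_i+1} ∩ [−1, 1] = {-1, 0, 1} → 3 states.
Total: 3.

3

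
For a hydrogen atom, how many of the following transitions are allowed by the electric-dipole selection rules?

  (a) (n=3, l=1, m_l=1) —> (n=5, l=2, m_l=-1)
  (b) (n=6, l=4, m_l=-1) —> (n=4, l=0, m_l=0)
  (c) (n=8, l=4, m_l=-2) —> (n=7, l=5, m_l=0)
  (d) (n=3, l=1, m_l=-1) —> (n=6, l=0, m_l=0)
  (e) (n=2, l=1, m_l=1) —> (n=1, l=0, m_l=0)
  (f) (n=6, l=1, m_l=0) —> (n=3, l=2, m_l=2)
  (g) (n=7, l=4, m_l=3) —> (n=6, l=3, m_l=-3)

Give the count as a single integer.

(a) forbidden — Δm_l = -2 (E1 requires Δm_l = 0, ±1)
(b) forbidden — Δl = -4 (E1 requires Δl = ±1)
(c) forbidden — Δm_l = +2 (E1 requires Δm_l = 0, ±1)
(d) allowed
(e) allowed
(f) forbidden — Δm_l = +2 (E1 requires Δm_l = 0, ±1)
(g) forbidden — Δm_l = -6 (E1 requires Δm_l = 0, ±1)
Total allowed: 2 of 7.

2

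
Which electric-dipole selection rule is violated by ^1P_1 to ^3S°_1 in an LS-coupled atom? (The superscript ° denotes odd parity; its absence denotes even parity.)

the ΔS = 0 rule

Initial level: S=0, L=1, J=1, parity even. Final level: S=1, L=0, J=1, parity odd.
Parity must change: even → odd — passes.
ΔS = 0: S: 0 → 1 — fails.
ΔL = 0, ±1 (not L=0↔0): L: 1 → 0, ΔL = -1 — passes.
ΔJ = 0, ±1 (not J=0↔0): J: 1 → 1, ΔJ = +0 — passes.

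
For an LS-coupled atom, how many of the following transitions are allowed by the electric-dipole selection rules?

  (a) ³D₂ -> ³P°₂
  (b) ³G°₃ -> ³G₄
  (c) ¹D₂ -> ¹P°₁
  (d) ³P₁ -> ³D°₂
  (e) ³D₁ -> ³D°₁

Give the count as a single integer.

(a) allowed
(b) allowed
(c) allowed
(d) allowed
(e) allowed
Total allowed: 5 of 5.

5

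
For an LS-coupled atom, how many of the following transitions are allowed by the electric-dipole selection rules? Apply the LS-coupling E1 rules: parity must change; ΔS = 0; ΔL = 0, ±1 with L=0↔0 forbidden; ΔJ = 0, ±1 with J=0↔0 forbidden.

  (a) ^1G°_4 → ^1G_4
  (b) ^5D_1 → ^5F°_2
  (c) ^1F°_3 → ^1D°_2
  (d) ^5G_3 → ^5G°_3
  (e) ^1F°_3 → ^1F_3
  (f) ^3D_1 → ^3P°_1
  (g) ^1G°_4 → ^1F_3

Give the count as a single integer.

(a) allowed
(b) allowed
(c) forbidden (parity fails)
(d) allowed
(e) allowed
(f) allowed
(g) allowed
Total allowed: 6 of 7.

6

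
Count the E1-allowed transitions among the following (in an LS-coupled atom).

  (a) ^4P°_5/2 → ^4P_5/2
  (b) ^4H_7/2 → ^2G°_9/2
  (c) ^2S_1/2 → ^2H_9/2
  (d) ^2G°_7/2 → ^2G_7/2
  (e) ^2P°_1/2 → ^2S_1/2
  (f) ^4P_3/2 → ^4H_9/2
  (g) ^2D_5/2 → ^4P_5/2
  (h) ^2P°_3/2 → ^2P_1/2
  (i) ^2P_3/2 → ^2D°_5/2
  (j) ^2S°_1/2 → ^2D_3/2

5

(a) allowed
(b) forbidden (ΔS fails)
(c) forbidden (parity, ΔL, ΔJ fail)
(d) allowed
(e) allowed
(f) forbidden (parity, ΔL, ΔJ fail)
(g) forbidden (parity, ΔS fail)
(h) allowed
(i) allowed
(j) forbidden (ΔL fails)
Total allowed: 5 of 10.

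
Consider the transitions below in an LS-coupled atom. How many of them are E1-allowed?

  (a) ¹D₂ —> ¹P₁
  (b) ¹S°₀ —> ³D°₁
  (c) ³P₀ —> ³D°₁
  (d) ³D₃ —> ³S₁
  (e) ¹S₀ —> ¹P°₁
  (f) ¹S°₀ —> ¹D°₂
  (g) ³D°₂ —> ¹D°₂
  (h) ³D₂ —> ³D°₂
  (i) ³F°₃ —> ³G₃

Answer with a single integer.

(a) forbidden (parity fails)
(b) forbidden (parity, ΔS, ΔL fail)
(c) allowed
(d) forbidden (parity, ΔL, ΔJ fail)
(e) allowed
(f) forbidden (parity, ΔL, ΔJ fail)
(g) forbidden (parity, ΔS fail)
(h) allowed
(i) allowed
Total allowed: 4 of 9.

4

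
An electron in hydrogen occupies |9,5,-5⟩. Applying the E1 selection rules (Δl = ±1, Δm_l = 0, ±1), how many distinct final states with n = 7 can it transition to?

E1 requires Δl = ±1, so l_f ∈ {4, 6}; with 0 ≤ l_f ≤ n_f−1 = 6, the allowed l_f values are {4, 6}.
For l_f = 4: m_f ∈ {m_i−1, m_i, m_i+1} ∩ [−4, 4] = {-4} → 1 state.
For l_f = 6: m_f ∈ {m_i−1, m_i, m_i+1} ∩ [−6, 6] = {-6, -5, -4} → 3 states.
Total: 4.

4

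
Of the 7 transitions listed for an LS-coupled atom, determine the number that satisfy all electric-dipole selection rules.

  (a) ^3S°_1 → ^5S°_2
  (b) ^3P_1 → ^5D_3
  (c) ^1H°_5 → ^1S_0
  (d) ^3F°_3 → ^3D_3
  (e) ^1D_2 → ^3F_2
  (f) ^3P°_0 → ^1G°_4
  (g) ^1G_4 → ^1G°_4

2

(a) forbidden (parity, ΔS, ΔL fail)
(b) forbidden (parity, ΔS, ΔJ fail)
(c) forbidden (ΔL, ΔJ fail)
(d) allowed
(e) forbidden (parity, ΔS fail)
(f) forbidden (parity, ΔS, ΔL, ΔJ fail)
(g) allowed
Total allowed: 2 of 7.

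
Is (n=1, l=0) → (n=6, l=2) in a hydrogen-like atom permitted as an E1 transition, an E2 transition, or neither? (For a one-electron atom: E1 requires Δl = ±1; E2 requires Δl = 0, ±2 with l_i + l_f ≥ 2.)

Δl = 2 − 0 = +2; l_i + l_f = 2.
E1 (Δl = ±1): not satisfied.
E2 (Δl = 0,±2, l_i+l_f ≥ 2): satisfied.

E2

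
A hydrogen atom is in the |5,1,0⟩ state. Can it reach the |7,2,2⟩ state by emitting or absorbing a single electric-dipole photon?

Δl = 2 − 1 = +1; the E1 rule Δl = ±1 is satisfied.
m_l: 0 → 2 (Δm_l = +2). |Δm_l| ≤ 1 violated.
The transition is electric-dipole forbidden.

forbidden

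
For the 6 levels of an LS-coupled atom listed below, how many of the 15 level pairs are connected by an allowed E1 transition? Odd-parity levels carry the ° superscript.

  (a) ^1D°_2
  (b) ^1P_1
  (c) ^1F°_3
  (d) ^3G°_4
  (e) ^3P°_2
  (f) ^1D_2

(a)–(b): allowed.
(a)–(c): forbidden (parity).
(a)–(d): forbidden (parity, ΔS, ΔL, ΔJ).
(a)–(e): forbidden (parity, ΔS).
(a)–(f): allowed.
(b)–(c): forbidden (ΔL, ΔJ).
(b)–(d): forbidden (ΔS, ΔL, ΔJ).
(b)–(e): forbidden (ΔS).
(b)–(f): forbidden (parity).
(c)–(d): forbidden (parity, ΔS).
(c)–(e): forbidden (parity, ΔS, ΔL).
(c)–(f): allowed.
(d)–(e): forbidden (parity, ΔL, ΔJ).
(d)–(f): forbidden (ΔS, ΔL, ΔJ).
(e)–(f): forbidden (ΔS).
Allowed pairs: 3 of 15.

3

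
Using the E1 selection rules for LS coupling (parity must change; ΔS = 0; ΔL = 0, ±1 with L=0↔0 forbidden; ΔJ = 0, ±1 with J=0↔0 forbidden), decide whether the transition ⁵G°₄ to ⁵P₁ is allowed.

forbidden

Reading off the term symbols: S 2→2, L 4→1, J 4→1, parity odd→even.
ΔL = 0, ±1 (not L=0↔0): L: 4 → 1, ΔL = -3 — fails.
ΔJ = 0, ±1 (not J=0↔0): J: 4 → 1, ΔJ = -3 — fails.
Parity must change: odd → even — passes.
ΔS = 0: S: 2 → 2 — passes.
Rule(s) violated: ΔL, ΔJ.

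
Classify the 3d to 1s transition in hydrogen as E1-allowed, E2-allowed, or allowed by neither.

E2

Δl = 0 − 2 = -2; l_i + l_f = 2.
E1 (Δl = ±1): not satisfied.
E2 (Δl = 0,±2, l_i+l_f ≥ 2): satisfied.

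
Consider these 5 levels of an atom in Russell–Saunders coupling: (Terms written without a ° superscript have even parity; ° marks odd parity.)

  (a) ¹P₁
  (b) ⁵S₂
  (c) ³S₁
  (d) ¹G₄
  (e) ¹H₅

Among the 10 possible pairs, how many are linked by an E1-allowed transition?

0

(a)–(b): forbidden (parity, ΔS).
(a)–(c): forbidden (parity, ΔS).
(a)–(d): forbidden (parity, ΔL, ΔJ).
(a)–(e): forbidden (parity, ΔL, ΔJ).
(b)–(c): forbidden (parity, ΔS, ΔL).
(b)–(d): forbidden (parity, ΔS, ΔL, ΔJ).
(b)–(e): forbidden (parity, ΔS, ΔL, ΔJ).
(c)–(d): forbidden (parity, ΔS, ΔL, ΔJ).
(c)–(e): forbidden (parity, ΔS, ΔL, ΔJ).
(d)–(e): forbidden (parity).
Allowed pairs: 0 of 10.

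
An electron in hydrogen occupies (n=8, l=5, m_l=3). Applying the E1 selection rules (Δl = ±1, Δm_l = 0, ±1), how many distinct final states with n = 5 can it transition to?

3

E1 requires Δl = ±1, so l_f ∈ {4, 6}; with 0 ≤ l_f ≤ n_f−1 = 4, the allowed l_f values are {4}.
For l_f = 4: m_f ∈ {m_i−1, m_i, m_i+1} ∩ [−4, 4] = {2, 3, 4} → 3 states.
Total: 3.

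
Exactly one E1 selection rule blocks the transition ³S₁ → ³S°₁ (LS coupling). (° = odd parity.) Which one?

Parity must change: even → odd — satisfied.
ΔS = 0: S: 1 → 1 — satisfied.
ΔL = 0, ±1 (not L=0↔0): L: 0 → 0, ΔL = +0 — violated.
ΔJ = 0, ±1 (not J=0↔0): J: 1 → 1, ΔJ = +0 — satisfied.

the L=0 ↔ L=0 exclusion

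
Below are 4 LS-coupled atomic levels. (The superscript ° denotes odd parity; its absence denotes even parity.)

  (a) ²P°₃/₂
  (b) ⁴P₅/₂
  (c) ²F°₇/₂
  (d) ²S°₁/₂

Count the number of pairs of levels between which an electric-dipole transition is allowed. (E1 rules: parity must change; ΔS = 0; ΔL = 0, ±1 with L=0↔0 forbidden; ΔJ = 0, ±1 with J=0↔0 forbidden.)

0

(a)–(b): forbidden (ΔS).
(a)–(c): forbidden (parity, ΔL, ΔJ).
(a)–(d): forbidden (parity).
(b)–(c): forbidden (ΔS, ΔL).
(b)–(d): forbidden (ΔS, ΔJ).
(c)–(d): forbidden (parity, ΔL, ΔJ).
Allowed pairs: 0 of 6.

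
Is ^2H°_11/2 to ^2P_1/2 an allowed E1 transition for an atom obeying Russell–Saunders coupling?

forbidden

Reading off the term symbols: S 1/2→1/2, L 5→1, J 11/2→1/2, parity odd→even.
Parity must change: odd → even — ok.
ΔS = 0: S: 1/2 → 1/2 — ok.
ΔL = 0, ±1 (not L=0↔0): L: 5 → 1, ΔL = -4 — fails.
ΔJ = 0, ±1 (not J=0↔0): J: 11/2 → 1/2, ΔJ = -5 — fails.
Rule(s) violated: ΔL, ΔJ.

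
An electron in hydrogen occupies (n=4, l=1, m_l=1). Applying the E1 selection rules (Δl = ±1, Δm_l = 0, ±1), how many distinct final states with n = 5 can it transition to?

4

E1 requires Δl = ±1, so l_f ∈ {0, 2}; with 0 ≤ l_f ≤ n_f−1 = 4, the allowed l_f values are {0, 2}.
For l_f = 0: m_f ∈ {m_i−1, m_i, m_i+1} ∩ [−0, 0] = {0} → 1 state.
For l_f = 2: m_f ∈ {m_i−1, m_i, m_i+1} ∩ [−2, 2] = {0, 1, 2} → 3 states.
Total: 4.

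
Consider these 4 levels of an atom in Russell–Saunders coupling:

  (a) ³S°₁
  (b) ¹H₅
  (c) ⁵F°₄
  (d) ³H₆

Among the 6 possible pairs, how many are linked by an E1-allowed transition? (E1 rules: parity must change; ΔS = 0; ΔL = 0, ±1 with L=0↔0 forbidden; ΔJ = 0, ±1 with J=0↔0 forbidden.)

0

(a)–(b): forbidden (ΔS, ΔL, ΔJ).
(a)–(c): forbidden (parity, ΔS, ΔL, ΔJ).
(a)–(d): forbidden (ΔL, ΔJ).
(b)–(c): forbidden (ΔS, ΔL).
(b)–(d): forbidden (parity, ΔS).
(c)–(d): forbidden (ΔS, ΔL, ΔJ).
Allowed pairs: 0 of 6.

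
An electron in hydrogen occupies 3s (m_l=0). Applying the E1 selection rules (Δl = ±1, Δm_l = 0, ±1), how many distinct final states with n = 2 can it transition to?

3

E1 requires Δl = ±1, so l_f ∈ {-1, 1}; with 0 ≤ l_f ≤ n_f−1 = 1, the allowed l_f values are {1}.
For l_f = 1: m_f ∈ {m_i−1, m_i, m_i+1} ∩ [−1, 1] = {-1, 0, 1} → 3 states.
Total: 3.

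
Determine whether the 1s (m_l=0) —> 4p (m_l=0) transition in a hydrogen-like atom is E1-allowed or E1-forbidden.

allowed

l: 0 → 1 (Δl = +1). Δl = ±1 ✓.
Δm_l = 0 − (0) = +0. E1 requires Δm_l = 0, ±1: ✓.
All E1 selection rules are satisfied.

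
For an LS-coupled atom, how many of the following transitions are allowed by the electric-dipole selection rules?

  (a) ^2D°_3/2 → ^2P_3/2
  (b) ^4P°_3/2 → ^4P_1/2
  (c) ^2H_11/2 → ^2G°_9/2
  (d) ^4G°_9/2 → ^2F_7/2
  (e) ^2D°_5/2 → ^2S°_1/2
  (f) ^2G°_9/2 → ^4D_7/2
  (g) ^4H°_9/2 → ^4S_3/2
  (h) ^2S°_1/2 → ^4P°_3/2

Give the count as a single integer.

(a) allowed
(b) allowed
(c) allowed
(d) forbidden (ΔS fails)
(e) forbidden (parity, ΔL, ΔJ fail)
(f) forbidden (ΔS, ΔL fail)
(g) forbidden (ΔL, ΔJ fail)
(h) forbidden (parity, ΔS fail)
Total allowed: 3 of 8.

3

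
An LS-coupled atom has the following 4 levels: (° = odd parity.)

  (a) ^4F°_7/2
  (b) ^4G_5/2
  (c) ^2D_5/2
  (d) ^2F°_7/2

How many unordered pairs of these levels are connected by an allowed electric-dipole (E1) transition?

2

(a)–(b): allowed.
(a)–(c): forbidden (ΔS).
(a)–(d): forbidden (parity, ΔS).
(b)–(c): forbidden (parity, ΔS, ΔL).
(b)–(d): forbidden (ΔS).
(c)–(d): allowed.
Allowed pairs: 2 of 6.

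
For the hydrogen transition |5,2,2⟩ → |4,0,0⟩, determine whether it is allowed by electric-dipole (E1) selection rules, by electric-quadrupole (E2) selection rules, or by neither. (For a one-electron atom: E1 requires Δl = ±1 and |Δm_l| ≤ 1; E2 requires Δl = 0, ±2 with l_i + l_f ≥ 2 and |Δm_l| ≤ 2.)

Δl = 0 − 2 = -2; l_i + l_f = 2.
Δm_l = -2.
E1 (Δl = ±1, |Δm_l| ≤ 1): not satisfied.
E2 (Δl = 0,±2, l_i+l_f ≥ 2, |Δm_l| ≤ 2): satisfied.

E2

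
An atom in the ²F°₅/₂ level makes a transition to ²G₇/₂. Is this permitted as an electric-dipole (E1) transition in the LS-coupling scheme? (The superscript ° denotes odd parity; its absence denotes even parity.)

ΔJ = 0, ±1 (not J=0↔0): J: 5/2 → 7/2, ΔJ = +1 — satisfied.
Parity must change: odd → even — satisfied.
ΔL = 0, ±1 (not L=0↔0): L: 3 → 4, ΔL = +1 — satisfied.
ΔS = 0: S: 1/2 → 1/2 — satisfied.
All four E1 rules are satisfied.

allowed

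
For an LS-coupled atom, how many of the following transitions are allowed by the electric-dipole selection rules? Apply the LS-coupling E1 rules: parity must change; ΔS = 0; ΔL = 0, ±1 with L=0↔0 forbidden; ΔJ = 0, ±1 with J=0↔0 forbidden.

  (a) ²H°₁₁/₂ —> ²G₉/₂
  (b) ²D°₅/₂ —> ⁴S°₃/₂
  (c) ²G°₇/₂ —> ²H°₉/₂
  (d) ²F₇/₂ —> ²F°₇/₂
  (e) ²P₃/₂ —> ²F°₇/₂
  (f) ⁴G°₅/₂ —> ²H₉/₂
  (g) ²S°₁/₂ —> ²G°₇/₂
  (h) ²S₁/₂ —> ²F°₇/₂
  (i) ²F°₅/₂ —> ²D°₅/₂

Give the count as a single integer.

2

(a) allowed
(b) forbidden (parity, ΔS, ΔL fail)
(c) forbidden (parity fails)
(d) allowed
(e) forbidden (ΔL, ΔJ fail)
(f) forbidden (ΔS, ΔJ fail)
(g) forbidden (parity, ΔL, ΔJ fail)
(h) forbidden (ΔL, ΔJ fail)
(i) forbidden (parity fails)
Total allowed: 2 of 9.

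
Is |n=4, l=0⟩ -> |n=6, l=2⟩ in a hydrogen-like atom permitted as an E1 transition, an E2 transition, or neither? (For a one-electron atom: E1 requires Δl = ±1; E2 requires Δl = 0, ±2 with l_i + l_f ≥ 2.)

E2

Δl = 2 − 0 = +2; l_i + l_f = 2.
E1 (Δl = ±1): not satisfied.
E2 (Δl = 0,±2, l_i+l_f ≥ 2): satisfied.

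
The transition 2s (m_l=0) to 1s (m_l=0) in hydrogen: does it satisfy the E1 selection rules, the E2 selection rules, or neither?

neither

Δl = 0 − 0 = +0; l_i + l_f = 0.
Δm_l = +0.
E1 (Δl = ±1, |Δm_l| ≤ 1): not satisfied.
E2 (Δl = 0,±2, l_i+l_f ≥ 2, |Δm_l| ≤ 2): not satisfied.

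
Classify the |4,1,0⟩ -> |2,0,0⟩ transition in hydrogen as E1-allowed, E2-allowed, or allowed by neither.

E1

Δl = 0 − 1 = -1; l_i + l_f = 1.
Δm_l = +0.
E1 (Δl = ±1, |Δm_l| ≤ 1): satisfied.
E2 (Δl = 0,±2, l_i+l_f ≥ 2, |Δm_l| ≤ 2): not satisfied.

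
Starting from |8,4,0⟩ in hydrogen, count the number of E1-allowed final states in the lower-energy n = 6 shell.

E1 requires Δl = ±1, so l_f ∈ {3, 5}; with 0 ≤ l_f ≤ n_f−1 = 5, the allowed l_f values are {3, 5}.
For l_f = 3: m_f ∈ {m_i−1, m_i, m_i+1} ∩ [−3, 3] = {-1, 0, 1} → 3 states.
For l_f = 5: m_f ∈ {m_i−1, m_i, m_i+1} ∩ [−5, 5] = {-1, 0, 1} → 3 states.
Total: 6.

6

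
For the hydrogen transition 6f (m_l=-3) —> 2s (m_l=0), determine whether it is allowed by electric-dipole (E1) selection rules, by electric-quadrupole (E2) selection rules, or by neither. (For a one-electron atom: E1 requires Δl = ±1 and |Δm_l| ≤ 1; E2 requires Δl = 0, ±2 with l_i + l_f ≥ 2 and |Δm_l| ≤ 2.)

Δl = 0 − 3 = -3; l_i + l_f = 3.
Δm_l = +3.
E1 (Δl = ±1, |Δm_l| ≤ 1): not satisfied.
E2 (Δl = 0,±2, l_i+l_f ≥ 2, |Δm_l| ≤ 2): not satisfied.

neither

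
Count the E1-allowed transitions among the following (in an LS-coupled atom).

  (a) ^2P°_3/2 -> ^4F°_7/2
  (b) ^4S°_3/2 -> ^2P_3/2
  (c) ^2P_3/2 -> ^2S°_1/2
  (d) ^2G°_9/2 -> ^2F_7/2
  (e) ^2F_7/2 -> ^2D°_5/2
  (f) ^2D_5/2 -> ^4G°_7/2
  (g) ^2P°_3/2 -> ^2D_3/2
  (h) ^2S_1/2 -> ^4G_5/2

(a) forbidden (parity, ΔS, ΔL, ΔJ fail)
(b) forbidden (ΔS fails)
(c) allowed
(d) allowed
(e) allowed
(f) forbidden (ΔS, ΔL fail)
(g) allowed
(h) forbidden (parity, ΔS, ΔL, ΔJ fail)
Total allowed: 4 of 8.

4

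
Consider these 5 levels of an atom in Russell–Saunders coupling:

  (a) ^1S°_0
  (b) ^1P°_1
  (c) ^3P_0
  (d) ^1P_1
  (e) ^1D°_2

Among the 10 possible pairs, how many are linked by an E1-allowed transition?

3

(a)–(b): forbidden (parity).
(a)–(c): forbidden (ΔS, ΔJ).
(a)–(d): allowed.
(a)–(e): forbidden (parity, ΔL, ΔJ).
(b)–(c): forbidden (ΔS).
(b)–(d): allowed.
(b)–(e): forbidden (parity).
(c)–(d): forbidden (parity, ΔS).
(c)–(e): forbidden (ΔS, ΔJ).
(d)–(e): allowed.
Allowed pairs: 3 of 10.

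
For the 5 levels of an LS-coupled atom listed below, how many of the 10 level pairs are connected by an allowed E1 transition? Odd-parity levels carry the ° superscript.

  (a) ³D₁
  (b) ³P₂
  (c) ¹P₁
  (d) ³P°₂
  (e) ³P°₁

4

(a)–(b): forbidden (parity).
(a)–(c): forbidden (parity, ΔS).
(a)–(d): allowed.
(a)–(e): allowed.
(b)–(c): forbidden (parity, ΔS).
(b)–(d): allowed.
(b)–(e): allowed.
(c)–(d): forbidden (ΔS).
(c)–(e): forbidden (ΔS).
(d)–(e): forbidden (parity).
Allowed pairs: 4 of 10.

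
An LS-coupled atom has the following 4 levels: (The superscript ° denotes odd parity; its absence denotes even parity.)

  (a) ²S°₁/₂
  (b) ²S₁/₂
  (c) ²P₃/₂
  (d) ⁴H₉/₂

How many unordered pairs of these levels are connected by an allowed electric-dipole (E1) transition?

1

(a)–(b): forbidden (ΔL).
(a)–(c): allowed.
(a)–(d): forbidden (ΔS, ΔL, ΔJ).
(b)–(c): forbidden (parity).
(b)–(d): forbidden (parity, ΔS, ΔL, ΔJ).
(c)–(d): forbidden (parity, ΔS, ΔL, ΔJ).
Allowed pairs: 1 of 6.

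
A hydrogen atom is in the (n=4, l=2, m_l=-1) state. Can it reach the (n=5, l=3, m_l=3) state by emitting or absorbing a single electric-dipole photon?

forbidden

Initial l = 2, final l = 3, so Δl = +1. E1 requires Δl = ±1: passes.
m_l: -1 → 3 (Δm_l = +4). |Δm_l| ≤ 1 fails.
The transition is electric-dipole forbidden.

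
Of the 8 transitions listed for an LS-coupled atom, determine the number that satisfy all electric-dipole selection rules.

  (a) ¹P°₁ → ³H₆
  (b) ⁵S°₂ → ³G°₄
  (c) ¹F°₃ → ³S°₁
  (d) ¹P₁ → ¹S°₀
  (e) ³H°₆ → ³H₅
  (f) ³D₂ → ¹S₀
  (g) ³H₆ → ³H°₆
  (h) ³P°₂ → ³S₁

(a) forbidden (ΔS, ΔL, ΔJ fail)
(b) forbidden (parity, ΔS, ΔL, ΔJ fail)
(c) forbidden (parity, ΔS, ΔL, ΔJ fail)
(d) allowed
(e) allowed
(f) forbidden (parity, ΔS, ΔL, ΔJ fail)
(g) allowed
(h) allowed
Total allowed: 4 of 8.

4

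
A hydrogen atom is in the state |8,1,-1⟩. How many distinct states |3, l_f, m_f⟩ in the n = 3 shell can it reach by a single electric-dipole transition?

4

E1 requires Δl = ±1, so l_f ∈ {0, 2}; with 0 ≤ l_f ≤ n_f−1 = 2, the allowed l_f values are {0, 2}.
For l_f = 0: m_f ∈ {m_i−1, m_i, m_i+1} ∩ [−0, 0] = {0} → 1 state.
For l_f = 2: m_f ∈ {m_i−1, m_i, m_i+1} ∩ [−2, 2] = {-2, -1, 0} → 3 states.
Total: 4.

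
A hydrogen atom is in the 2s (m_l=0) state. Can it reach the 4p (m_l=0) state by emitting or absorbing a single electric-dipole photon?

Δl = 1 − 0 = +1; the E1 rule Δl = ±1 is satisfied.
m_l: 0 → 0 (Δm_l = +0). |Δm_l| ≤ 1 satisfied.
All E1 selection rules are satisfied.

allowed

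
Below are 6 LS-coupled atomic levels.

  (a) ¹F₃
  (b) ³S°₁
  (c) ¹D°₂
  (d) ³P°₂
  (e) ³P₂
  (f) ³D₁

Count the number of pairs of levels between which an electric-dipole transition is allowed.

(a)–(b): forbidden (ΔS, ΔL, ΔJ).
(a)–(c): allowed.
(a)–(d): forbidden (ΔS, ΔL).
(a)–(e): forbidden (parity, ΔS, ΔL).
(a)–(f): forbidden (parity, ΔS, ΔJ).
(b)–(c): forbidden (parity, ΔS, ΔL).
(b)–(d): forbidden (parity).
(b)–(e): allowed.
(b)–(f): forbidden (ΔL).
(c)–(d): forbidden (parity, ΔS).
(c)–(e): forbidden (ΔS).
(c)–(f): forbidden (ΔS).
(d)–(e): allowed.
(d)–(f): allowed.
(e)–(f): forbidden (parity).
Allowed pairs: 4 of 15.

4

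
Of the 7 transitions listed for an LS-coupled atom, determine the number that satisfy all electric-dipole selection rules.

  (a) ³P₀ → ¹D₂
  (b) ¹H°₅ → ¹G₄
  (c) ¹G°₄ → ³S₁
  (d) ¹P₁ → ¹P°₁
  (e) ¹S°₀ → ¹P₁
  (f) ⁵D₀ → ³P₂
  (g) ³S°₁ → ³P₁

(a) forbidden (parity, ΔS, ΔJ fail)
(b) allowed
(c) forbidden (ΔS, ΔL, ΔJ fail)
(d) allowed
(e) allowed
(f) forbidden (parity, ΔS, ΔJ fail)
(g) allowed
Total allowed: 4 of 7.

4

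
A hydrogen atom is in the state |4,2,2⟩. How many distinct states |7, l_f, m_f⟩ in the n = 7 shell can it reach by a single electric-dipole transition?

4

E1 requires Δl = ±1, so l_f ∈ {1, 3}; with 0 ≤ l_f ≤ n_f−1 = 6, the allowed l_f values are {1, 3}.
For l_f = 1: m_f ∈ {m_i−1, m_i, m_i+1} ∩ [−1, 1] = {1} → 1 state.
For l_f = 3: m_f ∈ {m_i−1, m_i, m_i+1} ∩ [−3, 3] = {1, 2, 3} → 3 states.
Total: 4.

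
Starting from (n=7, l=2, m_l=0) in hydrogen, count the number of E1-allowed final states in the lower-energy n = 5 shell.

6

E1 requires Δl = ±1, so l_f ∈ {1, 3}; with 0 ≤ l_f ≤ n_f−1 = 4, the allowed l_f values are {1, 3}.
For l_f = 1: m_f ∈ {m_i−1, m_i, m_i+1} ∩ [−1, 1] = {-1, 0, 1} → 3 states.
For l_f = 3: m_f ∈ {m_i−1, m_i, m_i+1} ∩ [−3, 3] = {-1, 0, 1} → 3 states.
Total: 6.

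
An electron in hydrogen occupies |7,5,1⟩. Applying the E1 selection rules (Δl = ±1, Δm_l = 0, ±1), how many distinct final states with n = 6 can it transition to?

E1 requires Δl = ±1, so l_f ∈ {4, 6}; with 0 ≤ l_f ≤ n_f−1 = 5, the allowed l_f values are {4}.
For l_f = 4: m_f ∈ {m_i−1, m_i, m_i+1} ∩ [−4, 4] = {0, 1, 2} → 3 states.
Total: 3.

3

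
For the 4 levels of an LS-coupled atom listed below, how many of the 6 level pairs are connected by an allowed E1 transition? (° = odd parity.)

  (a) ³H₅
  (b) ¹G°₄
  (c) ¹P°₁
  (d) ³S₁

0

(a)–(b): forbidden (ΔS).
(a)–(c): forbidden (ΔS, ΔL, ΔJ).
(a)–(d): forbidden (parity, ΔL, ΔJ).
(b)–(c): forbidden (parity, ΔL, ΔJ).
(b)–(d): forbidden (ΔS, ΔL, ΔJ).
(c)–(d): forbidden (ΔS).
Allowed pairs: 0 of 6.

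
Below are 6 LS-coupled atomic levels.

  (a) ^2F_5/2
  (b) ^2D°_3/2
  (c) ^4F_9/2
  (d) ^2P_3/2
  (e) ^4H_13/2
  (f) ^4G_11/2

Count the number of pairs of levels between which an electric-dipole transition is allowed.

2

(a)–(b): allowed.
(a)–(c): forbidden (parity, ΔS, ΔJ).
(a)–(d): forbidden (parity, ΔL).
(a)–(e): forbidden (parity, ΔS, ΔL, ΔJ).
(a)–(f): forbidden (parity, ΔS, ΔJ).
(b)–(c): forbidden (ΔS, ΔJ).
(b)–(d): allowed.
(b)–(e): forbidden (ΔS, ΔL, ΔJ).
(b)–(f): forbidden (ΔS, ΔL, ΔJ).
(c)–(d): forbidden (parity, ΔS, ΔL, ΔJ).
(c)–(e): forbidden (parity, ΔL, ΔJ).
(c)–(f): forbidden (parity).
(d)–(e): forbidden (parity, ΔS, ΔL, ΔJ).
(d)–(f): forbidden (parity, ΔS, ΔL, ΔJ).
(e)–(f): forbidden (parity).
Allowed pairs: 2 of 15.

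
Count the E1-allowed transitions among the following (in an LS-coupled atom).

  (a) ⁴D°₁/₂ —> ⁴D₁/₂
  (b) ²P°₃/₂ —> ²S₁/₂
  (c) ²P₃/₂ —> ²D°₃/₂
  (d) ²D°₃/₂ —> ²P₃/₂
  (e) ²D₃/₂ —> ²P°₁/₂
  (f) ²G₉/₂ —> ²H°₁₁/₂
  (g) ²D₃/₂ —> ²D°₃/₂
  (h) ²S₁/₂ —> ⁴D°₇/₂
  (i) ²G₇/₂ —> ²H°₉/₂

(a) allowed
(b) allowed
(c) allowed
(d) allowed
(e) allowed
(f) allowed
(g) allowed
(h) forbidden (ΔS, ΔL, ΔJ fail)
(i) allowed
Total allowed: 8 of 9.

8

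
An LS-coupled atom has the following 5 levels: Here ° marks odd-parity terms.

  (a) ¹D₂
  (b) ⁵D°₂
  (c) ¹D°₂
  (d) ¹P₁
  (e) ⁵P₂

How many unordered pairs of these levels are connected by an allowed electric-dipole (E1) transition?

(a)–(b): forbidden (ΔS).
(a)–(c): allowed.
(a)–(d): forbidden (parity).
(a)–(e): forbidden (parity, ΔS).
(b)–(c): forbidden (parity, ΔS).
(b)–(d): forbidden (ΔS).
(b)–(e): allowed.
(c)–(d): allowed.
(c)–(e): forbidden (ΔS).
(d)–(e): forbidden (parity, ΔS).
Allowed pairs: 3 of 10.

3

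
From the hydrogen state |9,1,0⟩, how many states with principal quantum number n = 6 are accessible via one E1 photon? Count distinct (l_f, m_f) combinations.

4

E1 requires Δl = ±1, so l_f ∈ {0, 2}; with 0 ≤ l_f ≤ n_f−1 = 5, the allowed l_f values are {0, 2}.
For l_f = 0: m_f ∈ {m_i−1, m_i, m_i+1} ∩ [−0, 0] = {0} → 1 state.
For l_f = 2: m_f ∈ {m_i−1, m_i, m_i+1} ∩ [−2, 2] = {-1, 0, 1} → 3 states.
Total: 4.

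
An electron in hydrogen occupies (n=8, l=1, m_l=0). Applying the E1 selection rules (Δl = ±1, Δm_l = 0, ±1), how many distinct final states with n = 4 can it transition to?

4

E1 requires Δl = ±1, so l_f ∈ {0, 2}; with 0 ≤ l_f ≤ n_f−1 = 3, the allowed l_f values are {0, 2}.
For l_f = 0: m_f ∈ {m_i−1, m_i, m_i+1} ∩ [−0, 0] = {0} → 1 state.
For l_f = 2: m_f ∈ {m_i−1, m_i, m_i+1} ∩ [−2, 2] = {-1, 0, 1} → 3 states.
Total: 4.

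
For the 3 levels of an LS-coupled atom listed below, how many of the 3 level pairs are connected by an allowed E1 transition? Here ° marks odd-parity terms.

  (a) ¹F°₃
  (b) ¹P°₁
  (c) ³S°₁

(a)–(b): forbidden (parity, ΔL, ΔJ).
(a)–(c): forbidden (parity, ΔS, ΔL, ΔJ).
(b)–(c): forbidden (parity, ΔS).
Allowed pairs: 0 of 3.

0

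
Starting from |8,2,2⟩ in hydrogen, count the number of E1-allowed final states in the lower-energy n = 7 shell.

4

E1 requires Δl = ±1, so l_f ∈ {1, 3}; with 0 ≤ l_f ≤ n_f−1 = 6, the allowed l_f values are {1, 3}.
For l_f = 1: m_f ∈ {m_i−1, m_i, m_i+1} ∩ [−1, 1] = {1} → 1 state.
For l_f = 3: m_f ∈ {m_i−1, m_i, m_i+1} ∩ [−3, 3] = {1, 2, 3} → 3 states.
Total: 4.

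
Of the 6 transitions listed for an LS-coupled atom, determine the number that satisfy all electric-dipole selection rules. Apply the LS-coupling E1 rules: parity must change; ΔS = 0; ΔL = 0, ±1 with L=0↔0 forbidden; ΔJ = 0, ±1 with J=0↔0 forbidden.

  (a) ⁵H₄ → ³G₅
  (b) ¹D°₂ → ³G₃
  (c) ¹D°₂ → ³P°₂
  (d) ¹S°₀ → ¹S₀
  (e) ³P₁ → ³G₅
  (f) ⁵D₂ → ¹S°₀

(a) forbidden (parity, ΔS fail)
(b) forbidden (ΔS, ΔL fail)
(c) forbidden (parity, ΔS fail)
(d) forbidden (ΔL, ΔJ fail)
(e) forbidden (parity, ΔL, ΔJ fail)
(f) forbidden (ΔS, ΔL, ΔJ fail)
Total allowed: 0 of 6.

0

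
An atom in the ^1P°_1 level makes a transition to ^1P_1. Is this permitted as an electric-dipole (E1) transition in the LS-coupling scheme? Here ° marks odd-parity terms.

ΔS = 0: S: 0 → 0 — passes.
Parity must change: odd → even — passes.
ΔL = 0, ±1 (not L=0↔0): L: 1 → 1, ΔL = +0 — passes.
ΔJ = 0, ±1 (not J=0↔0): J: 1 → 1, ΔJ = +0 — passes.
All four E1 rules are satisfied.

allowed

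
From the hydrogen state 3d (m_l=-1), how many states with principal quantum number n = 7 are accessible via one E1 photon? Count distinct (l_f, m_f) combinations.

E1 requires Δl = ±1, so l_f ∈ {1, 3}; with 0 ≤ l_f ≤ n_f−1 = 6, the allowed l_f values are {1, 3}.
For l_f = 1: m_f ∈ {m_i−1, m_i, m_i+1} ∩ [−1, 1] = {-1, 0} → 2 states.
For l_f = 3: m_f ∈ {m_i−1, m_i, m_i+1} ∩ [−3, 3] = {-2, -1, 0} → 3 states.
Total: 5.

5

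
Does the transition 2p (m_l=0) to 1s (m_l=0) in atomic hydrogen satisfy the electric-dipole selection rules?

l: 1 → 0 (Δl = -1). Δl = ±1 ✓.
m_l: 0 → 0 (Δm_l = +0). |Δm_l| ≤ 1 ✓.
All E1 selection rules are satisfied.

allowed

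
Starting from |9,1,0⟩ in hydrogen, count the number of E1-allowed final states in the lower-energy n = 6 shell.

E1 requires Δl = ±1, so l_f ∈ {0, 2}; with 0 ≤ l_f ≤ n_f−1 = 5, the allowed l_f values are {0, 2}.
For l_f = 0: m_f ∈ {m_i−1, m_i, m_i+1} ∩ [−0, 0] = {0} → 1 state.
For l_f = 2: m_f ∈ {m_i−1, m_i, m_i+1} ∩ [−2, 2] = {-1, 0, 1} → 3 states.
Total: 4.

4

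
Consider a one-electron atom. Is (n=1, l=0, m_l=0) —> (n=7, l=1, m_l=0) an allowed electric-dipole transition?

allowed

Δl = 1 − 0 = +1; the E1 rule Δl = ±1 is ✓.
Δm_l = 0 − (0) = +0. E1 requires Δm_l = 0, ±1: ✓.
All E1 selection rules are satisfied.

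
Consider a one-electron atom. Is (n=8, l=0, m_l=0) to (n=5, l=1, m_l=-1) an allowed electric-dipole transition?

Δl = 1 − 0 = +1; the E1 rule Δl = ±1 is ✓.
Δm_l = -1 − (0) = -1. E1 requires Δm_l = 0, ±1: ✓.
All E1 selection rules are satisfied.

allowed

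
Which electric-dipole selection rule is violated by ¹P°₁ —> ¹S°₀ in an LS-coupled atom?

parity

Reading off the term symbols: S 0→0, L 1→0, J 1→0, parity odd→odd.
Parity must change: odd → odd — fails.
ΔS = 0: S: 0 → 0 — ok.
ΔL = 0, ±1 (not L=0↔0): L: 1 → 0, ΔL = -1 — ok.
ΔJ = 0, ±1 (not J=0↔0): J: 1 → 0, ΔJ = -1 — ok.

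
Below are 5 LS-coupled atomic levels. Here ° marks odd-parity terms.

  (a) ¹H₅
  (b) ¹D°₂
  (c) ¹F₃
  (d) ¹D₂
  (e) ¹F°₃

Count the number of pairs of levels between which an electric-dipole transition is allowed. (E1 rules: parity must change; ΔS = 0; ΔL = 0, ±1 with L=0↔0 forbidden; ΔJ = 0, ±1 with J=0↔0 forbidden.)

4

(a)–(b): forbidden (ΔL, ΔJ).
(a)–(c): forbidden (parity, ΔL, ΔJ).
(a)–(d): forbidden (parity, ΔL, ΔJ).
(a)–(e): forbidden (ΔL, ΔJ).
(b)–(c): allowed.
(b)–(d): allowed.
(b)–(e): forbidden (parity).
(c)–(d): forbidden (parity).
(c)–(e): allowed.
(d)–(e): allowed.
Allowed pairs: 4 of 10.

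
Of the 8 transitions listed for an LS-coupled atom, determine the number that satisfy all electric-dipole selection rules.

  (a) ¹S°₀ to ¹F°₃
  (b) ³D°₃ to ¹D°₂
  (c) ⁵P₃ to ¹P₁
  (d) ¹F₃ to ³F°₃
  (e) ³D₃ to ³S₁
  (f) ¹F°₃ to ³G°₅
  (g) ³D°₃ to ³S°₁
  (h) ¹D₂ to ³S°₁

(a) forbidden (parity, ΔL, ΔJ fail)
(b) forbidden (parity, ΔS fail)
(c) forbidden (parity, ΔS, ΔJ fail)
(d) forbidden (ΔS fails)
(e) forbidden (parity, ΔL, ΔJ fail)
(f) forbidden (parity, ΔS, ΔJ fail)
(g) forbidden (parity, ΔL, ΔJ fail)
(h) forbidden (ΔS, ΔL fail)
Total allowed: 0 of 8.

0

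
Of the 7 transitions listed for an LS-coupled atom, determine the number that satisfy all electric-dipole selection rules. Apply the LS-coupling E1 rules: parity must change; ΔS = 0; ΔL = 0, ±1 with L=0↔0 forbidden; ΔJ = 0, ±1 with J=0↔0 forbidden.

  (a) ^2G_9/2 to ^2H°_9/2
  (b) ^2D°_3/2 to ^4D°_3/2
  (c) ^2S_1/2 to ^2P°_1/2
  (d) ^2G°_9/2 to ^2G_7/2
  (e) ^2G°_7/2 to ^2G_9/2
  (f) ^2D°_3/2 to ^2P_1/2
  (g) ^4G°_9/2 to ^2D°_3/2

(a) allowed
(b) forbidden (parity, ΔS fail)
(c) allowed
(d) allowed
(e) allowed
(f) allowed
(g) forbidden (parity, ΔS, ΔL, ΔJ fail)
Total allowed: 5 of 7.

5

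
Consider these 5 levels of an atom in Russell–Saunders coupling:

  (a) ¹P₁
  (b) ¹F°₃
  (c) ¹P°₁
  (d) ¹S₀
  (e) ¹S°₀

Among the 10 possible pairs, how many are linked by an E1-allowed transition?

(a)–(b): forbidden (ΔL, ΔJ).
(a)–(c): allowed.
(a)–(d): forbidden (parity).
(a)–(e): allowed.
(b)–(c): forbidden (parity, ΔL, ΔJ).
(b)–(d): forbidden (ΔL, ΔJ).
(b)–(e): forbidden (parity, ΔL, ΔJ).
(c)–(d): allowed.
(c)–(e): forbidden (parity).
(d)–(e): forbidden (ΔL, ΔJ).
Allowed pairs: 3 of 10.

3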